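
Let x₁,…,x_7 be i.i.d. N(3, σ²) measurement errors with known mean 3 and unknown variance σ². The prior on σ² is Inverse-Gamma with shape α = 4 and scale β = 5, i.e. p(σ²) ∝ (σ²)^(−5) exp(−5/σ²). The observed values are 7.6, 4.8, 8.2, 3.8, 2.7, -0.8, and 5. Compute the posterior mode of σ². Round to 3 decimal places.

σ̂²_MAP = 4.742

Sum of squared deviations about the known mean: SS = (7.6−3)² + (4.8−3)² + (8.2−3)² + (3.8−3)² + (2.7−3)² + (-0.8−3)² + (5−3)² = 70.61.
The Normal likelihood contributes (σ²)^(−n/2) exp(−SS/(2σ²)), so the posterior is Inverse-Gamma(α + n/2, β + SS/2) = Inverse-Gamma(7.5, 40.305).
The mode of Inverse-Gamma(a, b) is b/(a+1) = 40.305/8.5 ≈ 4.742.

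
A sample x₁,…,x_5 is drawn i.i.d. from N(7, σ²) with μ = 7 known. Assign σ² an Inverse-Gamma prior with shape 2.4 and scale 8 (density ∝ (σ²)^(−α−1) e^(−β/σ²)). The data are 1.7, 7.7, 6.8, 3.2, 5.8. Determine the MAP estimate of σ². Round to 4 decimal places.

Sum of squared deviations about the known mean: SS = (1.7−7)² + (7.7−7)² + (6.8−7)² + (3.2−7)² + (5.8−7)² = 44.5.
The Normal likelihood contributes (σ²)^(−n/2) exp(−SS/(2σ²)), so the posterior is Inverse-Gamma(α + n/2, β + SS/2) = Inverse-Gamma(4.9, 30.25).
The mode of Inverse-Gamma(a, b) is b/(a+1) = 30.25/5.9 ≈ 5.1271.

σ̂²_MAP = 5.1271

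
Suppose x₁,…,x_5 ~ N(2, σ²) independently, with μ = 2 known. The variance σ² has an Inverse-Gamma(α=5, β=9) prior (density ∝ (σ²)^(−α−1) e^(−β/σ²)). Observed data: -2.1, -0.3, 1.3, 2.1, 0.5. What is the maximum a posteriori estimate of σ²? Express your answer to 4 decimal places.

Sum of squared deviations about the known mean: SS = (-2.1−2)² + (-0.3−2)² + (1.3−2)² + (2.1−2)² + (0.5−2)² = 24.85.
The Normal likelihood contributes (σ²)^(−n/2) exp(−SS/(2σ²)), so the posterior is Inverse-Gamma(α + n/2, β + SS/2) = Inverse-Gamma(7.5, 21.425).
The mode of Inverse-Gamma(a, b) is b/(a+1) = 21.425/8.5 ≈ 2.5206.

σ̂²_MAP = 2.5206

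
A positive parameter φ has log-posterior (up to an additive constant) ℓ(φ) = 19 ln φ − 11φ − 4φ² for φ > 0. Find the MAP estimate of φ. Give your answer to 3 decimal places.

ℓ'(φ) = 19/φ − 11 − 8φ. Setting this to zero and multiplying by φ: 8φ² + 11φ − 19 = 0.
φ = (−11 + √(11² + 4·8·19)) / (2·8) = (−11 + √729) / 16 = (−11 + 27)/16 = 1.
ℓ''(φ) = −19/φ² − 8 < 0, confirming a maximum.

φ̂_MAP = 1.000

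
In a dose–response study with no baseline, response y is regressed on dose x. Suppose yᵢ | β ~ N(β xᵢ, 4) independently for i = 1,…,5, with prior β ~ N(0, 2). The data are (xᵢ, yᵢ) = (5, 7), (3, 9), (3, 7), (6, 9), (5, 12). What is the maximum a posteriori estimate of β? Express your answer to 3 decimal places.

log p(β | y) = −Σ(yᵢ − βxᵢ)²/(2·4) − β²/(2·2) + const.
Setting the derivative to zero: Σxᵢ(yᵢ − βxᵢ)/4 − β/2 = 0, so β = Σxᵢyᵢ / (Σxᵢ² + σ²/τ²).
Σxᵢyᵢ = 5·7 + 3·9 + 3·7 + 6·9 + 5·12 = 197; Σxᵢ² = 104; σ²/τ² = 2.
β̂_MAP = 197 / (104 + 2) = 197/106 ≈ 1.858.

β̂_MAP = 1.858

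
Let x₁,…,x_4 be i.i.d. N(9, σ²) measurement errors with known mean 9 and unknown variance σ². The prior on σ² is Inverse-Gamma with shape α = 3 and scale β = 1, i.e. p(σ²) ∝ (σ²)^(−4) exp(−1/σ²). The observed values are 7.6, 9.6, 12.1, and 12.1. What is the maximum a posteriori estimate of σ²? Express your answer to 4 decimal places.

σ̂²_MAP = 1.9617

Sum of squared deviations about the known mean: SS = (7.6−9)² + (9.6−9)² + (12.1−9)² + (12.1−9)² = 21.54.
The Normal likelihood contributes (σ²)^(−n/2) exp(−SS/(2σ²)), so the posterior is Inverse-Gamma(α + n/2, β + SS/2) = Inverse-Gamma(5, 11.77).
The mode of Inverse-Gamma(a, b) is b/(a+1) = 11.77/6 ≈ 1.9617.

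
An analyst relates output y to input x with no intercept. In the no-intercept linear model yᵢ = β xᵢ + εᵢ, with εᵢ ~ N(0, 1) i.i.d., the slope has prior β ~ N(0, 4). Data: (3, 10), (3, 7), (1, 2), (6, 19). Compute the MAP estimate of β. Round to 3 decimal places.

β̂_MAP = 3.023

log p(β | y) = −Σ(yᵢ − βxᵢ)²/(2·1) − β²/(2·4) + const.
Setting the derivative to zero: Σxᵢ(yᵢ − βxᵢ)/1 − β/4 = 0, so β = Σxᵢyᵢ / (Σxᵢ² + σ²/τ²).
Σxᵢyᵢ = 3·10 + 3·7 + 1·2 + 6·19 = 167; Σxᵢ² = 55; σ²/τ² = 0.25.
β̂_MAP = 167 / (55 + 0.25) = 167/55.25 ≈ 3.023.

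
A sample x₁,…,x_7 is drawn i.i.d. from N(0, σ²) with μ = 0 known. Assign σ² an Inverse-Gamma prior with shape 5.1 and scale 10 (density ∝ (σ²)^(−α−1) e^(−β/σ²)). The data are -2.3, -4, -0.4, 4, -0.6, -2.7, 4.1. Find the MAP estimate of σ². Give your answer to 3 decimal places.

σ̂²_MAP = 4.266

Sum of squared deviations about the known mean: SS = (-2.3−0)² + (-4−0)² + (-0.4−0)² + (4−0)² + (-0.6−0)² + (-2.7−0)² + (4.1−0)² = 61.91.
The Normal likelihood contributes (σ²)^(−n/2) exp(−SS/(2σ²)), so the posterior is Inverse-Gamma(α + n/2, β + SS/2) = Inverse-Gamma(8.6, 40.955).
The mode of Inverse-Gamma(a, b) is b/(a+1) = 40.955/9.6 ≈ 4.266.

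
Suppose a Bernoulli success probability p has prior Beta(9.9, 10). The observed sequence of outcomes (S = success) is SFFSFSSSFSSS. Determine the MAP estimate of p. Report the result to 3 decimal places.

p̂_MAP = 0.565

Prior: Beta(9.9, 10).
Data: 8 successes in 12 trials (from the sequence). The binomial likelihood contributes p^8(1−p)^4, so the posterior is Beta(9.9+8, 10+4) = Beta(17.9, 14).
For Beta(a, b) with a, b > 1 the mode is (a−1)/(a+b−2) = 16.9/29.9 ≈ 0.565.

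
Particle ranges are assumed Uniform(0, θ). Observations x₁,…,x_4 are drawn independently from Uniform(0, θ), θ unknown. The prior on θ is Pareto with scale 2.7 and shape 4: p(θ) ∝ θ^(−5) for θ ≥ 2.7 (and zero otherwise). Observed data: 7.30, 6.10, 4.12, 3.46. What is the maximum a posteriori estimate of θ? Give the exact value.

θ̂_MAP = 7.30

The Uniform(0, θ) likelihood is θ^(−n) for θ ≥ max(xᵢ), zero otherwise. Here max(xᵢ) = 7.30.
Posterior ∝ θ^(−5) · θ^(−4) = θ^(−9) on θ ≥ max(2.7, 7.30) = 7.30.
This density is strictly decreasing in θ, so the posterior mode lies at the lower boundary of the support.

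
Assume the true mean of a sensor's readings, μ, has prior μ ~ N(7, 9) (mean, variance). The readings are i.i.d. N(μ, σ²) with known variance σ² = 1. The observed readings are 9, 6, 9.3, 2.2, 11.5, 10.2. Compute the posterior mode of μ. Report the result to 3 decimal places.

n = 6; x̄ = (9 + 6 + 9.3 + 2.2 + 11.5 + 10.2)/6 = 48.2/6 = 241/30 ≈ 8.0333.
For a Normal prior and Normal likelihood with known variance, the posterior is Normal; its mode equals its mean, the precision-weighted average.
Prior precision 1/σ₀² = 1/9; data precision n/σ² = 6/1 = 6.
μ̂ = ((1/9)·7 + 6·(241/30)) / (1/9 + 6) = (2204/45)/(55/9) = 2204/275 ≈ 8.015.

μ̂_MAP = 8.015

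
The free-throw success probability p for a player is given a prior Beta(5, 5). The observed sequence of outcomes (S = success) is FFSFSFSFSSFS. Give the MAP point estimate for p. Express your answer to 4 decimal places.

Prior: Beta(5, 5).
Data: 6 successes in 12 trials (from the sequence). The binomial likelihood contributes p^6(1−p)^6, so the posterior is Beta(5+6, 5+6) = Beta(11, 11).
For Beta(a, b) with a, b > 1 the mode is (a−1)/(a+b−2) = 10/20 ≈ 0.5000.

p̂_MAP = 0.5000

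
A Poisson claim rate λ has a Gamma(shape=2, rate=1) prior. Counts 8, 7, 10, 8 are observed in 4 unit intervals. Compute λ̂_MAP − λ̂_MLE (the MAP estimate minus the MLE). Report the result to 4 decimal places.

Σxᵢ = 33. Posterior is Gamma(35, 5); MAP = (35−1)/5 = 34/5 ≈ 6.80000.
MLE = x̄ = 33/4 ≈ 8.25000.
Difference = 34/5 − 33/4 = -29/20 ≈ -1.4500.

MAP − MLE = -1.4500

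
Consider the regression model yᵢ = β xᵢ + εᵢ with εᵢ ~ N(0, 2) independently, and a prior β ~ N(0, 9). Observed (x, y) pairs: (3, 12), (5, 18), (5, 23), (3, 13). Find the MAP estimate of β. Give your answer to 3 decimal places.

log p(β | y) = −Σ(yᵢ − βxᵢ)²/(2·2) − β²/(2·9) + const.
Setting the derivative to zero: Σxᵢ(yᵢ − βxᵢ)/2 − β/9 = 0, so β = Σxᵢyᵢ / (Σxᵢ² + σ²/τ²).
Σxᵢyᵢ = 3·12 + 5·18 + 5·23 + 3·13 = 280; Σxᵢ² = 68; σ²/τ² = 2/9.
β̂_MAP = 280 / (68 + 2/9) = 280/(614/9) = 1260/307 ≈ 4.104.

β̂_MAP = 4.104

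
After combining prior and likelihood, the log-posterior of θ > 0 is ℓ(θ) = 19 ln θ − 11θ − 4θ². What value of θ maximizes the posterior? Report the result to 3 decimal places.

ℓ'(θ) = 19/θ − 11 − 8θ. Setting this to zero and multiplying by θ: 8θ² + 11θ − 19 = 0.
θ = (−11 + √(11² + 4·8·19)) / (2·8) = (−11 + √729) / 16 = (−11 + 27)/16 = 1.
ℓ''(θ) = −19/θ² − 8 < 0, confirming a maximum.

θ̂_MAP = 1.000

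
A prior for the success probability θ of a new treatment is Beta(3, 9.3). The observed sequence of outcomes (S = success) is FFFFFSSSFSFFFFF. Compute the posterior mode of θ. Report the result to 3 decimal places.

θ̂_MAP = 0.237

Prior: Beta(3, 9.3).
Data: 4 successes in 15 trials (from the sequence). The binomial likelihood contributes θ^4(1−θ)^11, so the posterior is Beta(3+4, 9.3+11) = Beta(7, 20.3).
For Beta(a, b) with a, b > 1 the mode is (a−1)/(a+b−2) = 6/25.3 ≈ 0.237.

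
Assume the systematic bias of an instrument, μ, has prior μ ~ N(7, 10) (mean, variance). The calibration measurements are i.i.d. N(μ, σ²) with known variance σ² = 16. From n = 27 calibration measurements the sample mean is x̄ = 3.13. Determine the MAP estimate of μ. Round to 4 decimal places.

μ̂_MAP = 3.3465

n = 27, x̄ = 3.13.
For a Normal prior and Normal likelihood with known variance, the posterior is Normal; its mode equals its mean, the precision-weighted average.
Prior precision 1/σ₀² = 1/10 = 0.1; data precision n/σ² = 27/16 = 1.6875.
μ̂ = (0.1·7 + 1.6875·3.13) / (0.1 + 1.6875) = 5.981875/1.7875 = 9571/2860 ≈ 3.3465.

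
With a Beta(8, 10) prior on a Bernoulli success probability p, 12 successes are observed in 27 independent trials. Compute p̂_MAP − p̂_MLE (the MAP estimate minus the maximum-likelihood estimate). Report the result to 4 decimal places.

MAP − MLE = -0.0026

Posterior is Beta(20, 25); MAP = (20−1)/(45−2) = 19/43 ≈ 0.44186.
MLE ignores the prior: p̂_MLE = k/n = 12/27 ≈ 0.44444.
Difference = 19/43 − 12/27 = -1/387 ≈ -0.0026.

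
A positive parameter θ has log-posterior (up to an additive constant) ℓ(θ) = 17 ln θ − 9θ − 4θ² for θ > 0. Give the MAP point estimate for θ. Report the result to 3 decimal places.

θ̂_MAP = 1.000

ℓ'(θ) = 17/θ − 9 − 8θ. Setting this to zero and multiplying by θ: 8θ² + 9θ − 17 = 0.
θ = (−9 + √(9² + 4·8·17)) / (2·8) = (−9 + √625) / 16 = (−9 + 25)/16 = 1.
ℓ''(θ) = −17/θ² − 8 < 0, confirming a maximum.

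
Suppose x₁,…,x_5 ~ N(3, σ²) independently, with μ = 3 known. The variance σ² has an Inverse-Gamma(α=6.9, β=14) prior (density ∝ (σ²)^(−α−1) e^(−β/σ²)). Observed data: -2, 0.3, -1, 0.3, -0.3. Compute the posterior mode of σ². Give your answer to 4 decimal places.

Sum of squared deviations about the known mean: SS = (-2−3)² + (0.3−3)² + (-1−3)² + (0.3−3)² + (-0.3−3)² = 66.47.
The Normal likelihood contributes (σ²)^(−n/2) exp(−SS/(2σ²)), so the posterior is Inverse-Gamma(α + n/2, β + SS/2) = Inverse-Gamma(9.4, 47.235).
The mode of Inverse-Gamma(a, b) is b/(a+1) = 47.235/10.4 ≈ 4.5418.

σ̂²_MAP = 4.5418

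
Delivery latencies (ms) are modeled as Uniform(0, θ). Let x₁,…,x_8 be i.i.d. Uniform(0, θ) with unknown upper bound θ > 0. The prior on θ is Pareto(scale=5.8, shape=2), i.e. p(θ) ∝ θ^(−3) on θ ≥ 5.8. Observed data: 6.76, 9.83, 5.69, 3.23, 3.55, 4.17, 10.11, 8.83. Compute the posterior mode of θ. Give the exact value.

θ̂_MAP = 10.11

The Uniform(0, θ) likelihood is θ^(−n) for θ ≥ max(xᵢ), zero otherwise. Here max(xᵢ) = 10.11.
Posterior ∝ θ^(−3) · θ^(−8) = θ^(−11) on θ ≥ max(5.8, 10.11) = 10.11.
This density is strictly decreasing in θ, so the posterior mode lies at the lower boundary of the support.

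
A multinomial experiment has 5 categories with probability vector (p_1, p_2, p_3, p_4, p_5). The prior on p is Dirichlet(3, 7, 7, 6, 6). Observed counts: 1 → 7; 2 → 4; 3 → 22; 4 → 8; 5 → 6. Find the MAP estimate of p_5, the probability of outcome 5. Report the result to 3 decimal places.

The posterior is Dirichlet(αᵢ + nᵢ) = Dirichlet(10, 11, 29, 14, 12).
For a Dirichlet(a₁,…,a_K) with all aᵢ > 1, the mode has j-th component (aⱼ − 1)/(Σaᵢ − K).
Here Σaᵢ = 76 and K = 5, so p_5 = (12 − 1)/(76 − 5) = 11/71 ≈ 0.155.

MAP estimate: 0.155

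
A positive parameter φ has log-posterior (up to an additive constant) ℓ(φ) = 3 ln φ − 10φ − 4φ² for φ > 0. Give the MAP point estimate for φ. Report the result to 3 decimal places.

φ̂_MAP = 0.250

ℓ'(φ) = 3/φ − 10 − 8φ. Setting this to zero and multiplying by φ: 8φ² + 10φ − 3 = 0.
φ = (−10 + √(10² + 4·8·3)) / (2·8) = (−10 + √196) / 16 = (−10 + 14)/16 = 1/4.
ℓ''(φ) = −3/φ² − 8 < 0, confirming a maximum.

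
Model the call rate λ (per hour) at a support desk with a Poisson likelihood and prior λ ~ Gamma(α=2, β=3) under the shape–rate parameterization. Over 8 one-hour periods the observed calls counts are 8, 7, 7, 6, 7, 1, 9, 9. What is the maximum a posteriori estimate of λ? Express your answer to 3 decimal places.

λ̂_MAP = 5.000

Σxᵢ = 8+7+7+6+7+1+9+9 = 54, with n = 8.
Posterior ∝ λe^(−3λ) · λ^54e^(−8λ) = λ^55e^(−11λ), i.e. Gamma(shape=56, rate=11).
The mode of a Gamma(a, b) with a ≥ 1 (shape–rate) is (a−1)/b = 55/11 ≈ 5.000.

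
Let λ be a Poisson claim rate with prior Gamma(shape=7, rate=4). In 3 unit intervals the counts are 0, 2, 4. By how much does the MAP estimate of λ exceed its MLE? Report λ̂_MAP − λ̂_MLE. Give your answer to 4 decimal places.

Σxᵢ = 6. Posterior is Gamma(13, 7); MAP = (13−1)/7 = 12/7 ≈ 1.71429.
MLE = x̄ = 6/3 ≈ 2.00000.
Difference = 12/7 − 6/3 = -2/7 ≈ -0.2857.

MAP − MLE = -0.2857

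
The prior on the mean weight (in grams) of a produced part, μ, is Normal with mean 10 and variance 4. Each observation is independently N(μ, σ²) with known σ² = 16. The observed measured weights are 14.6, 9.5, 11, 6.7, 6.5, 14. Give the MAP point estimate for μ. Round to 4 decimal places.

μ̂_MAP = 10.2300

n = 6; x̄ = (14.6 + 9.5 + 11 + 6.7 + 6.5 + 14)/6 = 62.3/6 = 623/60 ≈ 10.3833.
For a Normal prior and Normal likelihood with known variance, the posterior is Normal; its mode equals its mean, the precision-weighted average.
Prior precision 1/σ₀² = 1/4 = 0.25; data precision n/σ² = 6/16 = 0.375.
μ̂ = (0.25·10 + 0.375·(623/60)) / (0.25 + 0.375) = 6.39375/0.625 = 10.2300.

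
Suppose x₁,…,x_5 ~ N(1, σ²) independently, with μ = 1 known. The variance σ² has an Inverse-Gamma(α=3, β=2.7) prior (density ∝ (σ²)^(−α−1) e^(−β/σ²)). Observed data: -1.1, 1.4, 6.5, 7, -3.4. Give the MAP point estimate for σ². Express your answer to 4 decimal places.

Sum of squared deviations about the known mean: SS = (-1.1−1)² + (1.4−1)² + (6.5−1)² + (7−1)² + (-3.4−1)² = 90.18.
The Normal likelihood contributes (σ²)^(−n/2) exp(−SS/(2σ²)), so the posterior is Inverse-Gamma(α + n/2, β + SS/2) = Inverse-Gamma(5.5, 47.79).
The mode of Inverse-Gamma(a, b) is b/(a+1) = 47.79/6.5 ≈ 7.3523.

σ̂²_MAP = 7.3523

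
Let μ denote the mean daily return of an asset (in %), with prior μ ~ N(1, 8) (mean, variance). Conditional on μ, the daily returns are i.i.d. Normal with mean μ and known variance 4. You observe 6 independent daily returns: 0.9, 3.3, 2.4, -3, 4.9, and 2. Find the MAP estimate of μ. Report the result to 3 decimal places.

n = 6; x̄ = (0.9 + 3.3 + 2.4 + (-3) + 4.9 + 2)/6 = 10.5/6 = 1.75.
For a Normal prior and Normal likelihood with known variance, the posterior is Normal; its mode equals its mean, the precision-weighted average.
Prior precision 1/σ₀² = 1/8 = 0.125; data precision n/σ² = 6/4 = 1.5.
μ̂ = (0.125·1 + 1.5·1.75) / (0.125 + 1.5) = 2.75/1.625 = 22/13 ≈ 1.692.

μ̂_MAP = 1.692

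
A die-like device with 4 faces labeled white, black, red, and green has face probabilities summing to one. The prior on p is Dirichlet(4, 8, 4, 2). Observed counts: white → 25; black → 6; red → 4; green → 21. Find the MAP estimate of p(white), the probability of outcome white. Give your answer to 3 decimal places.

The posterior is Dirichlet(αᵢ + nᵢ) = Dirichlet(29, 14, 8, 23).
For a Dirichlet(a₁,…,a_K) with all aᵢ > 1, the mode has j-th component (aⱼ − 1)/(Σaᵢ − K).
Here Σaᵢ = 74 and K = 4, so p(white) = (29 − 1)/(74 − 4) = 28/70 ≈ 0.400.

MAP estimate of p(white) = 0.400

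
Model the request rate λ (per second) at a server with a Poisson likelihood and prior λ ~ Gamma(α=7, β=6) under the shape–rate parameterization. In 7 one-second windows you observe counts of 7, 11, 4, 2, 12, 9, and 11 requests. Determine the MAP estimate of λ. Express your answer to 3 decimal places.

Σxᵢ = 7+11+4+2+12+9+11 = 56, with n = 7.
Posterior ∝ λ^6e^(−6λ) · λ^56e^(−7λ) = λ^62e^(−13λ), i.e. Gamma(shape=63, rate=13).
The mode of a Gamma(a, b) with a ≥ 1 (shape–rate) is (a−1)/b = 62/13 ≈ 4.769.

λ̂_MAP = 4.769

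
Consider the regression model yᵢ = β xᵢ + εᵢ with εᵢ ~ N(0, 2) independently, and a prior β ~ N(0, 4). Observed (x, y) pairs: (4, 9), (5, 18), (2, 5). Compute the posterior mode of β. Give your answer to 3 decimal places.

log p(β | y) = −Σ(yᵢ − βxᵢ)²/(2·2) − β²/(2·4) + const.
Setting the derivative to zero: Σxᵢ(yᵢ − βxᵢ)/2 − β/4 = 0, so β = Σxᵢyᵢ / (Σxᵢ² + σ²/τ²).
Σxᵢyᵢ = 4·9 + 5·18 + 2·5 = 136; Σxᵢ² = 45; σ²/τ² = 0.5.
β̂_MAP = 136 / (45 + 0.5) = 136/45.5 ≈ 2.989.

β̂_MAP = 2.989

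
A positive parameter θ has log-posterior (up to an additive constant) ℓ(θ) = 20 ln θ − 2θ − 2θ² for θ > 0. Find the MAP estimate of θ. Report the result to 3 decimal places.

θ̂_MAP = 2.000

ℓ'(θ) = 20/θ − 2 − 4θ. Setting this to zero and multiplying by θ: 4θ² + 2θ − 20 = 0.
θ = (−2 + √(2² + 4·4·20)) / (2·4) = (−2 + √324) / 8 = (−2 + 18)/8 = 2.
ℓ''(θ) = −20/θ² − 4 < 0, confirming a maximum.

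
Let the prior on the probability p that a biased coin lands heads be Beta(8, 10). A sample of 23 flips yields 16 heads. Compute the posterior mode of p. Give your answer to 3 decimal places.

p̂_MAP = 0.590

Prior: Beta(8, 10).
Data: 16 successes in 23 trials. The binomial likelihood contributes p^16(1−p)^7, so the posterior is Beta(8+16, 10+7) = Beta(24, 17).
For Beta(a, b) with a, b > 1 the mode is (a−1)/(a+b−2) = 23/39 ≈ 0.590.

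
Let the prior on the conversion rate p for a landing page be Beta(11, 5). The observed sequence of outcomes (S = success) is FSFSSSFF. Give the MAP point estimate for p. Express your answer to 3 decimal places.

p̂_MAP = 0.636

Prior: Beta(11, 5).
Data: 4 successes in 8 trials (from the sequence). The binomial likelihood contributes p^4(1−p)^4, so the posterior is Beta(11+4, 5+4) = Beta(15, 9).
For Beta(a, b) with a, b > 1 the mode is (a−1)/(a+b−2) = 14/22 ≈ 0.636.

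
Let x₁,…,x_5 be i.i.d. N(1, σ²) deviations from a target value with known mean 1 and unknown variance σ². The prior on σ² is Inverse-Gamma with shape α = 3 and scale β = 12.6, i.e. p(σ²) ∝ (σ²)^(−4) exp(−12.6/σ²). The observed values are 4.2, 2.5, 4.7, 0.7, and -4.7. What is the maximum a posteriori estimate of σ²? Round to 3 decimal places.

Sum of squared deviations about the known mean: SS = (4.2−1)² + (2.5−1)² + (4.7−1)² + (0.7−1)² + (-4.7−1)² = 58.76.
The Normal likelihood contributes (σ²)^(−n/2) exp(−SS/(2σ²)), so the posterior is Inverse-Gamma(α + n/2, β + SS/2) = Inverse-Gamma(5.5, 41.98).
The mode of Inverse-Gamma(a, b) is b/(a+1) = 41.98/6.5 ≈ 6.458.

σ̂²_MAP = 6.458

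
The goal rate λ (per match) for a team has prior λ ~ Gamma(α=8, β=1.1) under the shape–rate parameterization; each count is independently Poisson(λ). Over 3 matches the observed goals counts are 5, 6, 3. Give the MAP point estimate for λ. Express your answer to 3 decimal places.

λ̂_MAP = 5.122

Σxᵢ = 5+6+3 = 14, with n = 3.
Posterior ∝ λ^7e^(−1.1λ) · λ^14e^(−3λ) = λ^21e^(−4.1λ), i.e. Gamma(shape=22, rate=4.1).
The mode of a Gamma(a, b) with a ≥ 1 (shape–rate) is (a−1)/b = 21/4.1 ≈ 5.122.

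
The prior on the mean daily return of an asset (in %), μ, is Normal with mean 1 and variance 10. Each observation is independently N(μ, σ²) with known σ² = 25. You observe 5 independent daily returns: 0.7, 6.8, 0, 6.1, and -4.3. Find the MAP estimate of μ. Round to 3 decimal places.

μ̂_MAP = 1.573

n = 5; x̄ = (0.7 + 6.8 + 0 + 6.1 + (-4.3))/5 = 9.3/5 = 1.86.
For a Normal prior and Normal likelihood with known variance, the posterior is Normal; its mode equals its mean, the precision-weighted average.
Prior precision 1/σ₀² = 1/10 = 0.1; data precision n/σ² = 5/25 = 0.2.
μ̂ = (0.1·1 + 0.2·1.86) / (0.1 + 0.2) = 0.472/0.3 = 118/75 ≈ 1.573.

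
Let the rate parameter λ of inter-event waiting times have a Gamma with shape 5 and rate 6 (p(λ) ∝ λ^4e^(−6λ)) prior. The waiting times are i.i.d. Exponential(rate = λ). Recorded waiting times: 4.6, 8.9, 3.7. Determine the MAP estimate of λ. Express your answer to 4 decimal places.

λ̂_MAP = 0.3017

The Exponential(rate=λ) likelihood is ∝ λ^n e^(−λΣtᵢ). Here n = 3 and Σtᵢ = 4.6 + 8.9 + 3.7 = 17.2.
Posterior ∝ λ^4e^(−6λ) · λ^3e^(−17.2λ) = λ^7e^(−23.2λ), i.e. Gamma(8, 23.2).
Mode = (a−1)/b = 7/23.2 ≈ 0.3017.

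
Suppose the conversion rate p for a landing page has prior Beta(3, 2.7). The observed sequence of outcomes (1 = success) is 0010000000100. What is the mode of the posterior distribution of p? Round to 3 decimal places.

p̂_MAP = 0.240

Prior: Beta(3, 2.7).
Data: 2 successes in 13 trials (from the sequence). The binomial likelihood contributes p^2(1−p)^11, so the posterior is Beta(3+2, 2.7+11) = Beta(5, 13.7).
For Beta(a, b) with a, b > 1 the mode is (a−1)/(a+b−2) = 4/16.7 ≈ 0.240.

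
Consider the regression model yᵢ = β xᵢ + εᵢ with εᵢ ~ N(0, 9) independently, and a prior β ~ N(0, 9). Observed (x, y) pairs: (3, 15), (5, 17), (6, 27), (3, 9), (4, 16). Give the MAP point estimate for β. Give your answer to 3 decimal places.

β̂_MAP = 3.990

log p(β | y) = −Σ(yᵢ − βxᵢ)²/(2·9) − β²/(2·9) + const.
Setting the derivative to zero: Σxᵢ(yᵢ − βxᵢ)/9 − β/9 = 0, so β = Σxᵢyᵢ / (Σxᵢ² + σ²/τ²).
Σxᵢyᵢ = 3·15 + 5·17 + 6·27 + 3·9 + 4·16 = 383; Σxᵢ² = 95; σ²/τ² = 1.
β̂_MAP = 383 / (95 + 1) = 383/96 ≈ 3.990.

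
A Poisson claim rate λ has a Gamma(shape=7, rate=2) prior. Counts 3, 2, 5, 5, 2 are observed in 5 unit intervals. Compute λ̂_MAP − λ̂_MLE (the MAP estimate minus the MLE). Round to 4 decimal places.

Σxᵢ = 17. Posterior is Gamma(24, 7); MAP = (24−1)/7 = 23/7 ≈ 3.28571.
MLE = x̄ = 17/5 ≈ 3.40000.
Difference = 23/7 − 17/5 = -4/35 ≈ -0.1143.

MAP − MLE = -0.1143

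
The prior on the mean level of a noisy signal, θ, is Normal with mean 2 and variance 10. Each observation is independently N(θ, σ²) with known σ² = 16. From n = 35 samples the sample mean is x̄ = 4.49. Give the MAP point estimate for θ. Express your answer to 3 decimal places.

θ̂_MAP = 4.381

n = 35, x̄ = 4.49.
For a Normal prior and Normal likelihood with known variance, the posterior is Normal; its mode equals its mean, the precision-weighted average.
Prior precision 1/σ₀² = 1/10 = 0.1; data precision n/σ² = 35/16 = 2.1875.
θ̂ = (0.1·2 + 2.1875·4.49) / (0.1 + 2.1875) = 10.021875/2.2875 = 1069/244 ≈ 4.381.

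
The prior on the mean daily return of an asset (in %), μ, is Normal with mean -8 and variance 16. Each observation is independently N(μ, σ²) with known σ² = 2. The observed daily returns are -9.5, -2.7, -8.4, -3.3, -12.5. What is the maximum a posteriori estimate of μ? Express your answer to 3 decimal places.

n = 5; x̄ = ((-9.5) + (-2.7) + (-8.4) + (-3.3) + (-12.5))/5 = -36.4/5 = -7.28.
For a Normal prior and Normal likelihood with known variance, the posterior is Normal; its mode equals its mean, the precision-weighted average.
Prior precision 1/σ₀² = 1/16 = 0.0625; data precision n/σ² = 5/2 = 2.5.
μ̂ = (0.0625·(-8) + 2.5·(-7.28)) / (0.0625 + 2.5) = (-18.7)/2.5625 = -1496/205 ≈ -7.298.

μ̂_MAP = -7.298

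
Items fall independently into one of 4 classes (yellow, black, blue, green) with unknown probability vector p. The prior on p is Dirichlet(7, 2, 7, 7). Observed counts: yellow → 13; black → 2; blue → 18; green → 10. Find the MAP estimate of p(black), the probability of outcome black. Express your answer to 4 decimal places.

The posterior is Dirichlet(αᵢ + nᵢ) = Dirichlet(20, 4, 25, 17).
For a Dirichlet(a₁,…,a_K) with all aᵢ > 1, the mode has j-th component (aⱼ − 1)/(Σaᵢ − K).
Here Σaᵢ = 66 and K = 4, so p(black) = (4 − 1)/(66 − 4) = 3/62 ≈ 0.0484.

MAP estimate of p(black) = 0.0484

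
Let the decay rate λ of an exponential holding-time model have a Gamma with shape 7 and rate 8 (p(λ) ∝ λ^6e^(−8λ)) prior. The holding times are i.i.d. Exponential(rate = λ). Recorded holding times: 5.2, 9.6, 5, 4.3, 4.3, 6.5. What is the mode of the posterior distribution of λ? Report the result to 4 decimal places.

λ̂_MAP = 0.2797

The Exponential(rate=λ) likelihood is ∝ λ^n e^(−λΣtᵢ). Here n = 6 and Σtᵢ = 5.2 + 9.6 + 5 + 4.3 + 4.3 + 6.5 = 34.9.
Posterior ∝ λ^6e^(−8λ) · λ^6e^(−34.9λ) = λ^12e^(−42.9λ), i.e. Gamma(13, 42.9).
Mode = (a−1)/b = 12/42.9 ≈ 0.2797.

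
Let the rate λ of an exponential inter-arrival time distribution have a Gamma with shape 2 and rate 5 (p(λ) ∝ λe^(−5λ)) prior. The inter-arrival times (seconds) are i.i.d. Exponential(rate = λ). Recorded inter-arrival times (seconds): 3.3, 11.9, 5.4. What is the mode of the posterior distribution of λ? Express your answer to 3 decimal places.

λ̂_MAP = 0.156

The Exponential(rate=λ) likelihood is ∝ λ^n e^(−λΣtᵢ). Here n = 3 and Σtᵢ = 3.3 + 11.9 + 5.4 = 20.6.
Posterior ∝ λe^(−5λ) · λ^3e^(−20.6λ) = λ^4e^(−25.6λ), i.e. Gamma(5, 25.6).
Mode = (a−1)/b = 4/25.6 ≈ 0.156.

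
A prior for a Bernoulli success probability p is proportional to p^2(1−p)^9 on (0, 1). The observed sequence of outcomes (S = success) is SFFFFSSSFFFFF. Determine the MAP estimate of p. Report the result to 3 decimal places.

p̂_MAP = 0.250

The prior density ∝ p^2(1−p)^9 is the kernel of Beta(3, 10).
Data: 4 successes in 13 trials (from the sequence). The binomial likelihood contributes p^4(1−p)^9, so the posterior is Beta(3+4, 10+9) = Beta(7, 19).
For Beta(a, b) with a, b > 1 the mode is (a−1)/(a+b−2) = 6/24 ≈ 0.250.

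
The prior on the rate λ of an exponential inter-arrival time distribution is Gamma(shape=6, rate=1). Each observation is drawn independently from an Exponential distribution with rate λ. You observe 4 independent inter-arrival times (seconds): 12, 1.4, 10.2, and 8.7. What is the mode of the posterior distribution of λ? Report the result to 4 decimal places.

The Exponential(rate=λ) likelihood is ∝ λ^n e^(−λΣtᵢ). Here n = 4 and Σtᵢ = 12 + 1.4 + 10.2 + 8.7 = 32.3.
Posterior ∝ λ^5e^(−1λ) · λ^4e^(−32.3λ) = λ^9e^(−33.3λ), i.e. Gamma(10, 33.3).
Mode = (a−1)/b = 9/33.3 ≈ 0.2703.

λ̂_MAP = 0.2703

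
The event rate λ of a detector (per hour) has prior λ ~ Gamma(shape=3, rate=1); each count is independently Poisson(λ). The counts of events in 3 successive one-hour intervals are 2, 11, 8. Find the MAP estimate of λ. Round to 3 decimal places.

Σxᵢ = 2+11+8 = 21, with n = 3.
Posterior ∝ λ^2e^(−1λ) · λ^21e^(−3λ) = λ^23e^(−4λ), i.e. Gamma(shape=24, rate=4).
The mode of a Gamma(a, b) with a ≥ 1 (shape–rate) is (a−1)/b = 23/4 ≈ 5.750.

λ̂_MAP = 5.750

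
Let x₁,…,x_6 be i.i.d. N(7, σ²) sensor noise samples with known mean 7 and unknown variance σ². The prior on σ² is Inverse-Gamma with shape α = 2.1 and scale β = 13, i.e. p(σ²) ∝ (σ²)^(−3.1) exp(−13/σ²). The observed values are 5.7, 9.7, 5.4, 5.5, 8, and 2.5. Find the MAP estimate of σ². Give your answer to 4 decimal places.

σ̂²_MAP = 5.0033

Sum of squared deviations about the known mean: SS = (5.7−7)² + (9.7−7)² + (5.4−7)² + (5.5−7)² + (8−7)² + (2.5−7)² = 35.04.
The Normal likelihood contributes (σ²)^(−n/2) exp(−SS/(2σ²)), so the posterior is Inverse-Gamma(α + n/2, β + SS/2) = Inverse-Gamma(5.1, 30.52).
The mode of Inverse-Gamma(a, b) is b/(a+1) = 30.52/6.1 ≈ 5.0033.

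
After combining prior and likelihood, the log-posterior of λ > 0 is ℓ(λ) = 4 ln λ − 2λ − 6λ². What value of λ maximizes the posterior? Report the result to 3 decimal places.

ℓ'(λ) = 4/λ − 2 − 12λ. Setting this to zero and multiplying by λ: 12λ² + 2λ − 4 = 0.
λ = (−2 + √(2² + 4·12·4)) / (2·12) = (−2 + √196) / 24 = (−2 + 14)/24 = 1/2.
ℓ''(λ) = −4/λ² − 12 < 0, confirming a maximum.

λ̂_MAP = 0.500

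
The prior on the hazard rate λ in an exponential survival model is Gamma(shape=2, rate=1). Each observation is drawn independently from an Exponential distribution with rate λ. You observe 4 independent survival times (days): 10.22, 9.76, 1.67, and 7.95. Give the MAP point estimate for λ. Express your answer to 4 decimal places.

The Exponential(rate=λ) likelihood is ∝ λ^n e^(−λΣtᵢ). Here n = 4 and Σtᵢ = 10.22 + 9.76 + 1.67 + 7.95 = 29.60.
Posterior ∝ λe^(−1λ) · λ^4e^(−29.60λ) = λ^5e^(−30.60λ), i.e. Gamma(6, 30.60).
Mode = (a−1)/b = 5/30.60 ≈ 0.1634.

λ̂_MAP = 0.1634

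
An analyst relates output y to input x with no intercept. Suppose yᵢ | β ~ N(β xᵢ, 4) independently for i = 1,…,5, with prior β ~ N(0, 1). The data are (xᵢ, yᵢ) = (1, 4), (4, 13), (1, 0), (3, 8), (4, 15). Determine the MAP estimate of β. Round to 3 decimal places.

β̂_MAP = 2.979

log p(β | y) = −Σ(yᵢ − βxᵢ)²/(2·4) − β²/(2·1) + const.
Setting the derivative to zero: Σxᵢ(yᵢ − βxᵢ)/4 − β/1 = 0, so β = Σxᵢyᵢ / (Σxᵢ² + σ²/τ²).
Σxᵢyᵢ = 1·4 + 4·13 + 1·0 + 3·8 + 4·15 = 140; Σxᵢ² = 43; σ²/τ² = 4.
β̂_MAP = 140 / (43 + 4) = 140/47 ≈ 2.979.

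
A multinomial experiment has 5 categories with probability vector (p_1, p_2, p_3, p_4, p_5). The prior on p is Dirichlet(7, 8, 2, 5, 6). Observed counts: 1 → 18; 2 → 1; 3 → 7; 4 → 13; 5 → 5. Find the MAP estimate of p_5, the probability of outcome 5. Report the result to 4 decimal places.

The posterior is Dirichlet(αᵢ + nᵢ) = Dirichlet(25, 9, 9, 18, 11).
For a Dirichlet(a₁,…,a_K) with all aᵢ > 1, the mode has j-th component (aⱼ − 1)/(Σaᵢ − K).
Here Σaᵢ = 72 and K = 5, so p_5 = (11 − 1)/(72 − 5) = 10/67 ≈ 0.1493.

MAP estimate: 0.1493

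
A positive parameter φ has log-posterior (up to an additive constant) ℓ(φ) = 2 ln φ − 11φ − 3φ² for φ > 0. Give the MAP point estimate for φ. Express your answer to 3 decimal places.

ℓ'(φ) = 2/φ − 11 − 6φ. Setting this to zero and multiplying by φ: 6φ² + 11φ − 2 = 0.
φ = (−11 + √(11² + 4·6·2)) / (2·6) = (−11 + √169) / 12 = (−11 + 13)/12 = 1/6.
ℓ''(φ) = −2/φ² − 6 < 0, confirming a maximum.

φ̂_MAP = 0.167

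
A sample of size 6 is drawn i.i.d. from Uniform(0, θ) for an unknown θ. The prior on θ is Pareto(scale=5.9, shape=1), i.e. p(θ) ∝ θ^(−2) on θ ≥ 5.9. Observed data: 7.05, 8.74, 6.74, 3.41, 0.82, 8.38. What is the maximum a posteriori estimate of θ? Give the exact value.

The Uniform(0, θ) likelihood is θ^(−n) for θ ≥ max(xᵢ), zero otherwise. Here max(xᵢ) = 8.74.
Posterior ∝ θ^(−2) · θ^(−6) = θ^(−8) on θ ≥ max(5.9, 8.74) = 8.74.
This density is strictly decreasing in θ, so the posterior mode lies at the lower boundary of the support.

θ̂_MAP = 8.74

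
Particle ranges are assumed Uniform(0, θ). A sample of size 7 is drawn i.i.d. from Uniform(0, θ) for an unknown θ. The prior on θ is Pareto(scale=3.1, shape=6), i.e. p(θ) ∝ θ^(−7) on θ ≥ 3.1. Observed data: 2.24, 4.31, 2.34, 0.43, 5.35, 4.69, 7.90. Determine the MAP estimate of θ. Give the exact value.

θ̂_MAP = 7.90

The Uniform(0, θ) likelihood is θ^(−n) for θ ≥ max(xᵢ), zero otherwise. Here max(xᵢ) = 7.90.
Posterior ∝ θ^(−7) · θ^(−7) = θ^(−14) on θ ≥ max(3.1, 7.90) = 7.90.
This density is strictly decreasing in θ, so the posterior mode lies at the lower boundary of the support.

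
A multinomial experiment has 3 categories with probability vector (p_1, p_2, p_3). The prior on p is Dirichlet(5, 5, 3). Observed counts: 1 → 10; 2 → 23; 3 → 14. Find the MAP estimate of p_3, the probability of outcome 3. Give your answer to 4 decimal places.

The posterior is Dirichlet(αᵢ + nᵢ) = Dirichlet(15, 28, 17).
For a Dirichlet(a₁,…,a_K) with all aᵢ > 1, the mode has j-th component (aⱼ − 1)/(Σaᵢ − K).
Here Σaᵢ = 60 and K = 3, so p_3 = (17 − 1)/(60 − 3) = 16/57 ≈ 0.2807.

MAP estimate: 0.2807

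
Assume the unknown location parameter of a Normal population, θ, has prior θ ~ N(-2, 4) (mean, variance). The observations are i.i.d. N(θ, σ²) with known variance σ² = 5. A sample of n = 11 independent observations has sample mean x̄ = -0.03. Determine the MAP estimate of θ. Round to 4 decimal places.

θ̂_MAP = -0.2310

n = 11, x̄ = -0.03.
For a Normal prior and Normal likelihood with known variance, the posterior is Normal; its mode equals its mean, the precision-weighted average.
Prior precision 1/σ₀² = 1/4 = 0.25; data precision n/σ² = 11/5 = 2.2.
θ̂ = (0.25·(-2) + 2.2·(-0.03)) / (0.25 + 2.2) = (-0.566)/2.45 = -283/1225 ≈ -0.2310.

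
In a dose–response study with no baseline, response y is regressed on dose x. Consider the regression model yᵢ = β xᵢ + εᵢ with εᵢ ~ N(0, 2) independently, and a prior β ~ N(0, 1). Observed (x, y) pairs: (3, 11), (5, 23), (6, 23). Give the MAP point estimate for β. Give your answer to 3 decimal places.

log p(β | y) = −Σ(yᵢ − βxᵢ)²/(2·2) − β²/(2·1) + const.
Setting the derivative to zero: Σxᵢ(yᵢ − βxᵢ)/2 − β/1 = 0, so β = Σxᵢyᵢ / (Σxᵢ² + σ²/τ²).
Σxᵢyᵢ = 3·11 + 5·23 + 6·23 = 286; Σxᵢ² = 70; σ²/τ² = 2.
β̂_MAP = 286 / (70 + 2) = 286/72 ≈ 3.972.

β̂_MAP = 3.972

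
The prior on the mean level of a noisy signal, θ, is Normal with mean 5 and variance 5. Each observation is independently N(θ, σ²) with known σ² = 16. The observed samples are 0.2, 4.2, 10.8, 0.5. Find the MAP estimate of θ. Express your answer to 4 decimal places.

θ̂_MAP = 4.4028

n = 4; x̄ = (0.2 + 4.2 + 10.8 + 0.5)/4 = 15.7/4 = 3.925.
For a Normal prior and Normal likelihood with known variance, the posterior is Normal; its mode equals its mean, the precision-weighted average.
Prior precision 1/σ₀² = 1/5 = 0.2; data precision n/σ² = 4/16 = 0.25.
θ̂ = (0.2·5 + 0.25·3.925) / (0.2 + 0.25) = 1.98125/0.45 = 317/72 ≈ 4.4028.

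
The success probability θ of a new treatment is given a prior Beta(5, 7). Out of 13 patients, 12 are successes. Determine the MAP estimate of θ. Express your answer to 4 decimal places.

Prior: Beta(5, 7).
Data: 12 successes in 13 trials. The binomial likelihood contributes θ^12(1−θ)^1, so the posterior is Beta(5+12, 7+1) = Beta(17, 8).
For Beta(a, b) with a, b > 1 the mode is (a−1)/(a+b−2) = 16/23 ≈ 0.6957.

θ̂_MAP = 0.6957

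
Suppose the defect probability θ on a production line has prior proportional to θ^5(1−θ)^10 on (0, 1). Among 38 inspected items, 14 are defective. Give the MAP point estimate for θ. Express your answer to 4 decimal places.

The prior density ∝ θ^5(1−θ)^10 is the kernel of Beta(6, 11).
Data: 14 successes in 38 trials. The binomial likelihood contributes θ^14(1−θ)^24, so the posterior is Beta(6+14, 11+24) = Beta(20, 35).
For Beta(a, b) with a, b > 1 the mode is (a−1)/(a+b−2) = 19/53 ≈ 0.3585.

θ̂_MAP = 0.3585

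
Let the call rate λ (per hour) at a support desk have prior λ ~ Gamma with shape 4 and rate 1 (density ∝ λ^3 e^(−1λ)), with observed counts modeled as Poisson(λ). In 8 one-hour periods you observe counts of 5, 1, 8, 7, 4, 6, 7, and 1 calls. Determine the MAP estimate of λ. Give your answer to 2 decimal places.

λ̂_MAP = 4.67

Σxᵢ = 5+1+8+7+4+6+7+1 = 39, with n = 8.
Posterior ∝ λ^3e^(−1λ) · λ^39e^(−8λ) = λ^42e^(−9λ), i.e. Gamma(shape=43, rate=9).
The mode of a Gamma(a, b) with a ≥ 1 (shape–rate) is (a−1)/b = 42/9 ≈ 4.67.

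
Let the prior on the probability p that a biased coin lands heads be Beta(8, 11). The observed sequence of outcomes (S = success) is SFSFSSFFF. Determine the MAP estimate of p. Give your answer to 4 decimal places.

Prior: Beta(8, 11).
Data: 4 successes in 9 trials (from the sequence). The binomial likelihood contributes p^4(1−p)^5, so the posterior is Beta(8+4, 11+5) = Beta(12, 16).
For Beta(a, b) with a, b > 1 the mode is (a−1)/(a+b−2) = 11/26 ≈ 0.4231.

p̂_MAP = 0.4231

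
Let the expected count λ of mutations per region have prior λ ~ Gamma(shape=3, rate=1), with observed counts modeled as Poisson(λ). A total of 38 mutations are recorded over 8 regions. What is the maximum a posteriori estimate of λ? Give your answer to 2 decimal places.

λ̂_MAP = 4.44

Σxᵢ = 38, n = 8.
Posterior ∝ λ^2e^(−1λ) · λ^38e^(−8λ) = λ^40e^(−9λ), i.e. Gamma(shape=41, rate=9).
The mode of a Gamma(a, b) with a ≥ 1 (shape–rate) is (a−1)/b = 40/9 ≈ 4.44.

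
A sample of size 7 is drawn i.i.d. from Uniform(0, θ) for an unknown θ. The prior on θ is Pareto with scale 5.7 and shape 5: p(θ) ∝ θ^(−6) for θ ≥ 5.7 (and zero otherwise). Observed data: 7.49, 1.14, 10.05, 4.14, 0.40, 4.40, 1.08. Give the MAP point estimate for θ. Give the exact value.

The Uniform(0, θ) likelihood is θ^(−n) for θ ≥ max(xᵢ), zero otherwise. Here max(xᵢ) = 10.05.
Posterior ∝ θ^(−6) · θ^(−7) = θ^(−13) on θ ≥ max(5.7, 10.05) = 10.05.
This density is strictly decreasing in θ, so the posterior mode lies at the lower boundary of the support.

θ̂_MAP = 10.05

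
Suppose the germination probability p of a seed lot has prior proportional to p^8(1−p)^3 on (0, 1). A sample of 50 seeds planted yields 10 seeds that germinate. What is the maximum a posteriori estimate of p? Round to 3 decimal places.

The prior density ∝ p^8(1−p)^3 is the kernel of Beta(9, 4).
Data: 10 successes in 50 trials. The binomial likelihood contributes p^10(1−p)^40, so the posterior is Beta(9+10, 4+40) = Beta(19, 44).
For Beta(a, b) with a, b > 1 the mode is (a−1)/(a+b−2) = 18/61 ≈ 0.295.

p̂_MAP = 0.295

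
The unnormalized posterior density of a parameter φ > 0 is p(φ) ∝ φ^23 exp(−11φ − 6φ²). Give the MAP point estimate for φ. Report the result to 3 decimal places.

φ̂_MAP = 1.000

ℓ'(φ) = 23/φ − 11 − 12φ. Setting this to zero and multiplying by φ: 12φ² + 11φ − 23 = 0.
φ = (−11 + √(11² + 4·12·23)) / (2·12) = (−11 + √1225) / 24 = (−11 + 35)/24 = 1.
ℓ''(φ) = −23/φ² − 12 < 0, confirming a maximum.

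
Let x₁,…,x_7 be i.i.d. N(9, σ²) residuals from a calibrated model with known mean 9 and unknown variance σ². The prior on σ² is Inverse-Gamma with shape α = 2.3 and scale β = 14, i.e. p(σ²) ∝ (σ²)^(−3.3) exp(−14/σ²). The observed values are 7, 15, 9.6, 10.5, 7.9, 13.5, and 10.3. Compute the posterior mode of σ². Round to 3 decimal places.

σ̂²_MAP = 6.894

Sum of squared deviations about the known mean: SS = (7−9)² + (15−9)² + (9.6−9)² + (10.5−9)² + (7.9−9)² + (13.5−9)² + (10.3−9)² = 65.76.
The Normal likelihood contributes (σ²)^(−n/2) exp(−SS/(2σ²)), so the posterior is Inverse-Gamma(α + n/2, β + SS/2) = Inverse-Gamma(5.8, 46.88).
The mode of Inverse-Gamma(a, b) is b/(a+1) = 46.88/6.8 ≈ 6.894.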